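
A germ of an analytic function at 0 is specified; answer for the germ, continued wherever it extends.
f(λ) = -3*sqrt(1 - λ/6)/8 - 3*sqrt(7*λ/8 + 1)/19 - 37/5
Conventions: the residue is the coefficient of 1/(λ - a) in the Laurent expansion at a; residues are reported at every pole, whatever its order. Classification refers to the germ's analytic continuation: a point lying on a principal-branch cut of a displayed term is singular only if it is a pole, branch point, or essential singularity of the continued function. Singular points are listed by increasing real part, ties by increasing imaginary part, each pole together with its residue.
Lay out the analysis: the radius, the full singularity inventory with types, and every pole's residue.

Radius of convergence at 0: 8/7.
At -8/7: an algebraic (square-root) branch point.
At 6: an algebraic (square-root) branch point.

Branch term (-3/19)*sqrt(1 - λ/(-8/7)): its argument vanishes at λ = -8/7, a square-root branch point, modulus 8/7.
Branch term (-3/8)*sqrt(1 - λ/(6)): its argument vanishes at λ = 6, a square-root branch point, modulus 6.
The radius of convergence is the smallest modulus among the singular points: 8/7.
List the singular points by increasing real part (a conjugate pair: the negative imaginary part first).


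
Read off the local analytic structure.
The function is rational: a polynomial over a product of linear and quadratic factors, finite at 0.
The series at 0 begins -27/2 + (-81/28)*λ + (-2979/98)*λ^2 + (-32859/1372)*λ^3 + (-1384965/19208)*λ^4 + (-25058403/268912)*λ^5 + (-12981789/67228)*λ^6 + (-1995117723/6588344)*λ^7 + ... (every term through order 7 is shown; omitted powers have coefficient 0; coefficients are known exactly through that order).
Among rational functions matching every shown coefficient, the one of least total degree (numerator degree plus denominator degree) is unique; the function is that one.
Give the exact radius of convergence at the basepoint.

The radius of convergence is -2/7 + (1/21)*sqrt(330).

No rational of total degree below 6 reproduces all 8 coefficients; solving the [2/4] Pade equations on them gives f(λ) = (16*λ**2/7 + 9*λ - 6)/(λ**2 + 4*λ/7 - 2/3)**2, whose expansion matches every shown term.
Denominator factor (λ**2 + 4*λ/7 - 2/3)^2: discriminant 440/147, real irrational roots -2/7 + (1/21)*sqrt(330) and -2/7 - (1/21)*sqrt(330); poles of order 2, moduli -2/7 + (1/21)*sqrt(330) and 2/7 + (1/21)*sqrt(330).
The radius of convergence is the smallest modulus among the singular points: -2/7 + (1/21)*sqrt(330).


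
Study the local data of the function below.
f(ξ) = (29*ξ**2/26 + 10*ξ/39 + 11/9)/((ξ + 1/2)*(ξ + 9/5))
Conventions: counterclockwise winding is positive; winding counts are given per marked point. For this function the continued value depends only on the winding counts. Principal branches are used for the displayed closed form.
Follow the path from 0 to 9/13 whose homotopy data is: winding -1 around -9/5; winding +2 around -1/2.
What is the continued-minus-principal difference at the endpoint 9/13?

The function is rational, hence single-valued: continuing it around any pole returns the same value, so the difference is 0.

Continued minus principal equals 0.


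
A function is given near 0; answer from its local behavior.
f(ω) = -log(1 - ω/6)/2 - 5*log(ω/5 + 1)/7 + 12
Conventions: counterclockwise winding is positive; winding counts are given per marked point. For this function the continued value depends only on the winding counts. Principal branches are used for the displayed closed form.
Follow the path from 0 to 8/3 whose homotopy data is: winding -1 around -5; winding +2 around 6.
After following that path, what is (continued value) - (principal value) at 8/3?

The rational part is single-valued and drops out of the difference; each branch term changes only by its own monodromy.
(-5/7)*log(1 - ω/(-5)): each positive loop around -5 adds 2*pi*i to the log, so winding -1 contributes (-5/7)*(-1)*2*pi*i = (10/7)*pi*i.
(-1/2)*log(1 - ω/(6)): each positive loop around 6 adds 2*pi*i to the log, so winding +2 contributes (-1/2)*(2)*2*pi*i = -(2)*pi*i.
Summing the contributions at ω = 8/3 gives -(4/7)*pi*i.

Continued minus principal equals -(4/7)*pi*i.


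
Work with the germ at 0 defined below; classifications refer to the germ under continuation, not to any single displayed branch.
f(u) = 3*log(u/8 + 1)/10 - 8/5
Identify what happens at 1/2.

There is no denominator, hence no pole anywhere.
Branch term log(1 - u/(-8)): argument at 1/2 is 17/16, nonzero, so 1/2 is not its branch point (a point on a principal cut is still regular for the continued germ).
So the germ continues analytically to 1/2.

The point is a regular point.


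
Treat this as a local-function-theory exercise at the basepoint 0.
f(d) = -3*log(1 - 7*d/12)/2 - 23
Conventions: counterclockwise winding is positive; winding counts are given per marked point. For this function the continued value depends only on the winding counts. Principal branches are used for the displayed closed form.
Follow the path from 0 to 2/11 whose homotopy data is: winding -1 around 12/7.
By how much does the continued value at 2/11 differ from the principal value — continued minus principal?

Continued minus principal equals (3)*pi*i.

The rational part is single-valued and drops out of the difference; each branch term changes only by its own monodromy.
(-3/2)*log(1 - d/(12/7)): each positive loop around 12/7 adds 2*pi*i to the log, so winding -1 contributes (-3/2)*(-1)*2*pi*i = (3)*pi*i.
Summing the contributions at d = 2/11 gives (3)*pi*i.


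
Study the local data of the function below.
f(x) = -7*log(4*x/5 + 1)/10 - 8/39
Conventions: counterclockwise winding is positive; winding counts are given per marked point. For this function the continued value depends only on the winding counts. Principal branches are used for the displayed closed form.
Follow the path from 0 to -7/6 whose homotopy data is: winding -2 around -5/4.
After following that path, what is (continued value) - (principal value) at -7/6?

Continued minus principal equals (14/5)*pi*i.

The rational part is single-valued and drops out of the difference; each branch term changes only by its own monodromy.
(-7/10)*log(1 - x/(-5/4)): each positive loop around -5/4 adds 2*pi*i to the log, so winding -2 contributes (-7/10)*(-2)*2*pi*i = (14/5)*pi*i.
Summing the contributions at x = -7/6 gives (14/5)*pi*i.


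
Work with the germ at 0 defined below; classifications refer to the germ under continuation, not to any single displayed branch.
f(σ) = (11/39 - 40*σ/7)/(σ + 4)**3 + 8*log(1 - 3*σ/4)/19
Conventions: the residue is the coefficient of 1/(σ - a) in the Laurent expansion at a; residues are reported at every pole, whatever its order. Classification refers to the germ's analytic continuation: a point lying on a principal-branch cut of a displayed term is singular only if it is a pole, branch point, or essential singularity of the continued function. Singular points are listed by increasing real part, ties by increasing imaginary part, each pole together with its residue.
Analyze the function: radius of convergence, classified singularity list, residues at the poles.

Radius of convergence at 0: 4/3.
At -4: a pole of order 3; residue 0.
At 4/3: a logarithmic branch point.

Denominator factor (σ + 4)^3: pole of order 3 at -4, modulus 4.
Branch term (8/19)*log(1 - σ/(4/3)): its argument vanishes at σ = 4/3, a logarithmic branch point, modulus 4/3.
The radius of convergence is the smallest modulus among the singular points: 4/3.
The branch term is analytic at -4 and contributes nothing to the residue; only the rational part matters.
At the order-3 pole -4 set g(σ) = (σ - (-4))^3*(rational part) = 11/39 - 40*σ/7.
Order-3 pole: residue = g''(a)/2; g''(-4) = 0, so the residue is 0.
List the singular points by increasing real part (a conjugate pair: the negative imaginary part first).


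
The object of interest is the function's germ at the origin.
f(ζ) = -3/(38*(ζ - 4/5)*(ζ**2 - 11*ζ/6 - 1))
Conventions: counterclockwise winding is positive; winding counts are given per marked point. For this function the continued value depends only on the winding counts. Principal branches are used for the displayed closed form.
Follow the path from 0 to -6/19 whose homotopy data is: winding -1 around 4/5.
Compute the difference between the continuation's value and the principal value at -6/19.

Continued minus principal equals 0.

The function is rational, hence single-valued: continuing it around any pole returns the same value, so the difference is 0.


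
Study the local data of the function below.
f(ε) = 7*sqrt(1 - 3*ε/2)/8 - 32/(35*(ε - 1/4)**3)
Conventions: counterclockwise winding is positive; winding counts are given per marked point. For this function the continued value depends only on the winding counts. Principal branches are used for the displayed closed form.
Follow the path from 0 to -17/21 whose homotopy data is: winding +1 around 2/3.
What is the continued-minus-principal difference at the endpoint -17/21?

The rational part is single-valued and drops out of the difference; each branch term changes only by its own monodromy.
(7/8)*sqrt(1 - ε/(2/3)): winding +1 is odd, the square root flips sign, contributing -2*(7/8)*sqrt(1 - (-17/21)/(2/3)) = -2*(7/8)*sqrt(31/14) = -(1/8)*sqrt(434).
Summing the contributions at ε = -17/21 gives -(1/8)*sqrt(434).

Continued minus principal equals -(1/8)*sqrt(434).


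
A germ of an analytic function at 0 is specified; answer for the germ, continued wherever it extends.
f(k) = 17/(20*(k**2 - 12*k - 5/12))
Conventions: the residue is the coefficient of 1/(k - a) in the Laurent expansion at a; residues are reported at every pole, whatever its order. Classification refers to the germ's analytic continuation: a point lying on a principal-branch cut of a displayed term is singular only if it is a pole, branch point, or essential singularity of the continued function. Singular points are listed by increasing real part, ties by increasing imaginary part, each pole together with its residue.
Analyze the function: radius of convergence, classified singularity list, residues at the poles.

Denominator factor (k**2 - 12*k - 5/12): discriminant 437/3, real irrational roots 6 + (1/6)*sqrt(1311) and 6 - (1/6)*sqrt(1311); poles of order 1, moduli 6 + (1/6)*sqrt(1311) and -6 + (1/6)*sqrt(1311).
The radius of convergence is the smallest modulus among the singular points: -6 + (1/6)*sqrt(1311).
The factor k**2 - 12*k - 5/12 splits as (k - a)(k - a') with a = 6 - (1/6)*sqrt(1311), a' = 6 + (1/6)*sqrt(1311). At the order-1 pole a set g(k) = (k - a)*f(k) = [17/20] / (k - a').
Simple pole: residue = g(a) at a = 6 - (1/6)*sqrt(1311), which is -(17/8740)*sqrt(1311).
The factor k**2 - 12*k - 5/12 splits as (k - a)(k - a') with a = 6 + (1/6)*sqrt(1311), a' = 6 - (1/6)*sqrt(1311). At the order-1 pole a set g(k) = (k - a)*f(k) = [17/20] / (k - a').
Simple pole: residue = g(a) at a = 6 + (1/6)*sqrt(1311), which is (17/8740)*sqrt(1311).
List the singular points by increasing real part (a conjugate pair: the negative imaginary part first).

Radius of convergence at 0: -6 + (1/6)*sqrt(1311).
At 6 - (1/6)*sqrt(1311): a pole of order 1; residue -(17/8740)*sqrt(1311).
At 6 + (1/6)*sqrt(1311): a pole of order 1; residue (17/8740)*sqrt(1311).


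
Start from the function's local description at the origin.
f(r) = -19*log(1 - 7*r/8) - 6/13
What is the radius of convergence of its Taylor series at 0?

The radius of convergence is 8/7.

Branch term (-19)*log(1 - r/(8/7)): its argument vanishes at r = 8/7, a logarithmic branch point, modulus 8/7.
The radius of convergence is the smallest modulus among the singular points: 8/7.


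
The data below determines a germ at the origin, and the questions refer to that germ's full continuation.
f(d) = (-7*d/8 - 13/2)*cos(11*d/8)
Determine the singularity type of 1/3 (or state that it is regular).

The point is a regular point.

There is no denominator, hence no pole anywhere.
The factor cos(11*d/8) is entire.
So the germ continues analytically to 1/3.


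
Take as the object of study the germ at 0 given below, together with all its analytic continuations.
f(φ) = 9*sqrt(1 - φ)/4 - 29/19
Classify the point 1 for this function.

The point is an algebraic (square-root) branch point.

The term (9/4)*sqrt(1 - φ/(1)) has argument 1 - 1/(1) = 0 at 1: a square-root (algebraic, two-sheeted) branch point; the remaining terms are analytic or single-valued there.


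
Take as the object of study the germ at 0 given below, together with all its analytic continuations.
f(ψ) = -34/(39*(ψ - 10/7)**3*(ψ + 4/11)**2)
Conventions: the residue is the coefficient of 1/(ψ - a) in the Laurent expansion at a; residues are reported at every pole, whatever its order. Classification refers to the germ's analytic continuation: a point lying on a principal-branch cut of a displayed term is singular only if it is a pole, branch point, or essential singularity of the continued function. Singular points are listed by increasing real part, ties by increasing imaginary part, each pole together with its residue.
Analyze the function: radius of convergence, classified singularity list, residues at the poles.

Denominator factor (ψ - 10/7)^3: pole of order 3 at 10/7, modulus 10/7.
Denominator factor (ψ + 4/11)^2: pole of order 2 at -4/11, modulus 4/11.
The radius of convergence is the smallest modulus among the singular points: 4/11.
At the order-2 pole -4/11 set g(ψ) = (ψ - (-4/11))^2*f(ψ) = -34/(39*(ψ - 10/7)**3).
Order-2 pole: residue = g'(a); g'(-4/11) = 597601697/2357380584, so the residue is 597601697/2357380584.
At the order-3 pole 10/7 set g(ψ) = (ψ - (10/7))^3*f(ψ) = -34/(39*(ψ + 4/11)**2).
Order-3 pole: residue = g''(a)/2; g''(10/7) = -597601697/1178690292, so the residue is -597601697/2357380584.
List the singular points by increasing real part (a conjugate pair: the negative imaginary part first).

Radius of convergence at 0: 4/11.
At -4/11: a pole of order 2; residue 597601697/2357380584.
At 10/7: a pole of order 3; residue -597601697/2357380584.


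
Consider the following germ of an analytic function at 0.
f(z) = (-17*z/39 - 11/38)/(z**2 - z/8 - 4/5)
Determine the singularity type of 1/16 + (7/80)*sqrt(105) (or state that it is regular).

The point is a pole of order 1.

The denominator factor z**2 - z/8 - 4/5 vanishes at 1/16 + (7/80)*sqrt(105) and appears to the power 1; the numerator there equals -3755/11856 - (119/3120)*sqrt(105), nonzero, and no other factor vanishes.
Hence a pole whose order is the multiplicity, 1.


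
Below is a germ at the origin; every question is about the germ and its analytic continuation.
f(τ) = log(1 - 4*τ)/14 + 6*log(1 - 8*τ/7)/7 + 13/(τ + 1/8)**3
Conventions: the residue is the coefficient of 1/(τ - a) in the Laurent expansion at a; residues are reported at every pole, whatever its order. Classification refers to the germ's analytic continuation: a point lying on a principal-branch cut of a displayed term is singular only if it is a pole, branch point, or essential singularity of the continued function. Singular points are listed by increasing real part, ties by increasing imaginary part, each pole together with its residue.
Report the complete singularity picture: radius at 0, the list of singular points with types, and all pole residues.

Radius of convergence at 0: 1/8.
At -1/8: a pole of order 3; residue 0.
At 1/4: a logarithmic branch point.
At 7/8: a logarithmic branch point.

Denominator factor (τ + 1/8)^3: pole of order 3 at -1/8, modulus 1/8.
Branch term (6/7)*log(1 - τ/(7/8)): its argument vanishes at τ = 7/8, a logarithmic branch point, modulus 7/8.
Branch term (1/14)*log(1 - τ/(1/4)): its argument vanishes at τ = 1/4, a logarithmic branch point, modulus 1/4.
The radius of convergence is the smallest modulus among the singular points: 1/8.
The branch terms are analytic at -1/8 and contribute nothing to the residue; only the rational part matters.
At the order-3 pole -1/8 set g(τ) = (τ - (-1/8))^3*(rational part) = 13.
Order-3 pole: residue = g''(a)/2; g''(-1/8) = 0, so the residue is 0.
List the singular points by increasing real part (a conjugate pair: the negative imaginary part first).


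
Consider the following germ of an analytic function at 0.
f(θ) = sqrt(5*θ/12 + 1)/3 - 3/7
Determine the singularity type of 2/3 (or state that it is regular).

There is no denominator, hence no pole anywhere.
Branch term sqrt(1 - θ/(-12/5)): argument at 2/3 is 23/18, nonzero, so 2/3 is not its branch point (a point on a principal cut is still regular for the continued germ).
So the germ continues analytically to 2/3.

The point is a regular point.


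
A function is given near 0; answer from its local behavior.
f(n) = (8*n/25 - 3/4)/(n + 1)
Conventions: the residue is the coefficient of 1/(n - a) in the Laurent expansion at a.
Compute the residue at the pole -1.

The residue is -107/100.

At the order-1 pole -1 set g(n) = (n - (-1))*f(n) = 8*n/25 - 3/4.
Simple pole: residue = g(a) at a = -1, which is -107/100.


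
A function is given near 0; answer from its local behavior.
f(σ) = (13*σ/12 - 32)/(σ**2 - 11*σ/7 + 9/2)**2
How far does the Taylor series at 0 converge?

The radius of convergence is (3/2)*sqrt(2).

Denominator factor (σ**2 - 11*σ/7 + 9/2)^2: discriminant -761/49, complex-conjugate roots (11/14) + ((1/14)*sqrt(761))*i and (11/14) - ((1/14)*sqrt(761))*i; poles of order 2, moduli (3/2)*sqrt(2) and (3/2)*sqrt(2).
The radius of convergence is the smallest modulus among the singular points: (3/2)*sqrt(2).


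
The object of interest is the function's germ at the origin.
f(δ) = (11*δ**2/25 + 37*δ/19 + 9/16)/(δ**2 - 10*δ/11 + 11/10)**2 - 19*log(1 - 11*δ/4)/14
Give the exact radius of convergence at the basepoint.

Denominator factor (δ**2 - 10*δ/11 + 11/10)^2: discriminant -2162/605, complex-conjugate roots (5/11) + ((1/110)*sqrt(10810))*i and (5/11) - ((1/110)*sqrt(10810))*i; poles of order 2, moduli (1/10)*sqrt(110) and (1/10)*sqrt(110).
Branch term (-19/14)*log(1 - δ/(4/11)): its argument vanishes at δ = 4/11, a logarithmic branch point, modulus 4/11.
The radius of convergence is the smallest modulus among the singular points: 4/11.

The radius of convergence is 4/11.


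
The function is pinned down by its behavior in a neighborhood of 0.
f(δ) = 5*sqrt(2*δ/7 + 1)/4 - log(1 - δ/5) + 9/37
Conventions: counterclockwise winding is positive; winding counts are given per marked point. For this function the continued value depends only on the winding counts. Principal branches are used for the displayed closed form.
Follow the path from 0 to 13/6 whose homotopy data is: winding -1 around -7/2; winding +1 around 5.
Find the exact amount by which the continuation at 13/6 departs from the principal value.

The rational part is single-valued and drops out of the difference; each branch term changes only by its own monodromy.
(-1)*log(1 - δ/(5)): each positive loop around 5 adds 2*pi*i to the log, so winding +1 contributes (-1)*(1)*2*pi*i = -(2)*pi*i.
(5/4)*sqrt(1 - δ/(-7/2)): winding -1 is odd, the square root flips sign, contributing -2*(5/4)*sqrt(1 - (13/6)/(-7/2)) = -2*(5/4)*sqrt(34/21) = -(5/42)*sqrt(714).
Summing the contributions at δ = 13/6 gives (-(5/42)*sqrt(714)) - ((2)*pi)*i.

Continued minus principal equals (-(5/42)*sqrt(714)) - ((2)*pi)*i.


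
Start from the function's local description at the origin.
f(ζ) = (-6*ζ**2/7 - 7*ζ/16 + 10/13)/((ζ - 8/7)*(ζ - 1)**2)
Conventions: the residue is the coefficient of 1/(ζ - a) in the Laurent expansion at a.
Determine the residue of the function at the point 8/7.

The residue is -7583/182.

At the order-1 pole 8/7 set g(ζ) = (ζ - (8/7))*f(ζ) = (-6*ζ**2/7 - 7*ζ/16 + 10/13)/(ζ - 1)**2.
Simple pole: residue = g(a) at a = 8/7, which is -7583/182.


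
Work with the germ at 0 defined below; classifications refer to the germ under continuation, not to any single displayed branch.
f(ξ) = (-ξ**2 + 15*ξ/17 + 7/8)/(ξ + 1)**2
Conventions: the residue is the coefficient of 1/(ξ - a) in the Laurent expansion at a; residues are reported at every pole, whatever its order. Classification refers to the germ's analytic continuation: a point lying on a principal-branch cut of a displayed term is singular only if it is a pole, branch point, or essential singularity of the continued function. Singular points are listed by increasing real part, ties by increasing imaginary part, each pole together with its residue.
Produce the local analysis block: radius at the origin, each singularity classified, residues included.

Radius of convergence at 0: 1.
At -1: a pole of order 2; residue 49/17.

Denominator factor (ξ + 1)^2: pole of order 2 at -1, modulus 1.
The radius of convergence is the smallest modulus among the singular points: 1.
At the order-2 pole -1 set g(ξ) = (ξ - (-1))^2*f(ξ) = -ξ**2 + 15*ξ/17 + 7/8.
Order-2 pole: residue = g'(a); g'(-1) = 49/17, so the residue is 49/17.


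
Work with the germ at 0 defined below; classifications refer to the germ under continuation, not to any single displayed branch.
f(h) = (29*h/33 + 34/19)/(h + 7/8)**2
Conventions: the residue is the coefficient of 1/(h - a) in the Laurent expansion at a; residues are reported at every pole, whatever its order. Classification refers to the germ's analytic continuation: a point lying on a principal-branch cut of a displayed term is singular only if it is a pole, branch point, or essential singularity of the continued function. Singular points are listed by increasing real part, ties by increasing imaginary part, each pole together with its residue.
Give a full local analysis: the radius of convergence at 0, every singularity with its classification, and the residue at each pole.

Radius of convergence at 0: 7/8.
At -7/8: a pole of order 2; residue 29/33.

Denominator factor (h + 7/8)^2: pole of order 2 at -7/8, modulus 7/8.
The radius of convergence is the smallest modulus among the singular points: 7/8.
At the order-2 pole -7/8 set g(h) = (h - (-7/8))^2*f(h) = 29*h/33 + 34/19.
Order-2 pole: residue = g'(a); g'(-7/8) = 29/33, so the residue is 29/33.


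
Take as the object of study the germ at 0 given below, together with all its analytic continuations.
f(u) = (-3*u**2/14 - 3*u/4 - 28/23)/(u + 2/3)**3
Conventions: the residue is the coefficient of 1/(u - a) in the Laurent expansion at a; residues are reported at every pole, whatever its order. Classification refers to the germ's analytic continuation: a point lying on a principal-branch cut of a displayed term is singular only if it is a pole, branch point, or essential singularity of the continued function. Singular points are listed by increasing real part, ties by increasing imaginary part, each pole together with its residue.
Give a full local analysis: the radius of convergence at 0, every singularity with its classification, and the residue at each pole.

Radius of convergence at 0: 2/3.
At -2/3: a pole of order 3; residue -3/14.

Denominator factor (u + 2/3)^3: pole of order 3 at -2/3, modulus 2/3.
The radius of convergence is the smallest modulus among the singular points: 2/3.
At the order-3 pole -2/3 set g(u) = (u - (-2/3))^3*f(u) = -3*u**2/14 - 3*u/4 - 28/23.
Order-3 pole: residue = g''(a)/2; g''(-2/3) = -3/7, so the residue is -3/14.


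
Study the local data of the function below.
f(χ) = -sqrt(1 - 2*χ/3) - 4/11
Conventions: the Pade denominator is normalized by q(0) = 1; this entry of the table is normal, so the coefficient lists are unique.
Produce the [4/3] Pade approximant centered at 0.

Taylor coefficients needed (expand at 0): a_0 = -15/11, a_1 = 1/3, a_2 = 1/18, a_3 = 1/54, a_4 = 5/648, a_5 = 7/1944, a_6 = 7/3888, a_7 = 11/11664.
Write the denominator as Q(χ) = 1 + q1*χ + q2*χ^2 + q3*χ^3. Requiring Q*f - P = O(χ^8) with deg P <= 4 kills the coefficients of χ^5..χ^7 in Q*f:
  χ^5: a_5 + q1*a_4 + q2*a_3 + q3*a_2 = 0, i.e. 7/1944 + (5/648)*q1 + (1/54)*q2 + (1/18)*q3 = 0.
  χ^6: a_6 + q1*a_5 + q2*a_4 + q3*a_3 = 0, i.e. 7/3888 + (7/1944)*q1 + (5/648)*q2 + (1/54)*q3 = 0.
  χ^7: a_7 + q1*a_6 + q2*a_5 + q3*a_4 = 0, i.e. 11/11664 + (7/3888)*q1 + (7/1944)*q2 + (5/648)*q3 = 0.
Solving this linear system: q1 = -1, q2 = 5/18, q3 = -1/54.
The numerator is Q*f truncated at degree 4: P0 = a_0 = -15/11; P1 = a_1 + q1*a_0 = 56/33; P2 = a_2 + q1*a_1 + q2*a_0 = -65/99; P3 = a_3 + q1*a_2 + q2*a_1 + q3*a_0 = 8/99; P4 = a_4 + q1*a_3 + q2*a_2 + q3*a_1 = -1/648.

The Pade approximant has numerator coefficients [-15/11, 56/33, -65/99, 8/99, -1/648]; denominator coefficients [1, -1, 5/18, -1/54].


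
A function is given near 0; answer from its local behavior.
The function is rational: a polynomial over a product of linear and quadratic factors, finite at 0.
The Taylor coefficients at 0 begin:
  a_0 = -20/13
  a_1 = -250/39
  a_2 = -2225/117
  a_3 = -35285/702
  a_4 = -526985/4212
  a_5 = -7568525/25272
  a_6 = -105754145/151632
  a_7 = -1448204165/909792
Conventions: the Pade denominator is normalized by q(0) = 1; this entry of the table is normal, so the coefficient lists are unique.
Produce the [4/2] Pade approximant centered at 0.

The Pade approximant has numerator coefficients [-20/13, -20320/89089, 46320/89089, 20480/89089, -320/6853]; denominator coefficients [1, -165229/41118, 83147/20559].

Taylor coefficients needed (read off): a_0 = -20/13, a_1 = -250/39, a_2 = -2225/117, a_3 = -35285/702, a_4 = -526985/4212, a_5 = -7568525/25272, a_6 = -105754145/151632.
Write the denominator as Q(x) = 1 + q1*x + q2*x^2. Requiring Q*f - P = O(x^7) with deg P <= 4 kills the coefficients of x^5..x^6 in Q*f:
  x^5: a_5 + q1*a_4 + q2*a_3 = 0, i.e. -7568525/25272 + (-526985/4212)*q1 + (-35285/702)*q2 = 0.
  x^6: a_6 + q1*a_5 + q2*a_4 = 0, i.e. -105754145/151632 + (-7568525/25272)*q1 + (-526985/4212)*q2 = 0.
Solving this linear system: q1 = -165229/41118, q2 = 83147/20559.
The numerator is Q*f truncated at degree 4: P0 = a_0 = -20/13; P1 = a_1 + q1*a_0 = -20320/89089; P2 = a_2 + q1*a_1 + q2*a_0 = 46320/89089; P3 = a_3 + q1*a_2 + q2*a_1 = 20480/89089; P4 = a_4 + q1*a_3 + q2*a_2 = -320/6853.


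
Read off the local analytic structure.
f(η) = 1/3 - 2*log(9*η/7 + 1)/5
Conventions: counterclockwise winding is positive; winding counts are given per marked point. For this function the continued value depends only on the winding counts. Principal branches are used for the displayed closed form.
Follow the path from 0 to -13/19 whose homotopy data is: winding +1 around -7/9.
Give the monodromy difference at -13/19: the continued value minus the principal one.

The rational part is single-valued and drops out of the difference; each branch term changes only by its own monodromy.
(-2/5)*log(1 - η/(-7/9)): each positive loop around -7/9 adds 2*pi*i to the log, so winding +1 contributes (-2/5)*(1)*2*pi*i = -(4/5)*pi*i.
Summing the contributions at η = -13/19 gives -(4/5)*pi*i.

Continued minus principal equals -(4/5)*pi*i.


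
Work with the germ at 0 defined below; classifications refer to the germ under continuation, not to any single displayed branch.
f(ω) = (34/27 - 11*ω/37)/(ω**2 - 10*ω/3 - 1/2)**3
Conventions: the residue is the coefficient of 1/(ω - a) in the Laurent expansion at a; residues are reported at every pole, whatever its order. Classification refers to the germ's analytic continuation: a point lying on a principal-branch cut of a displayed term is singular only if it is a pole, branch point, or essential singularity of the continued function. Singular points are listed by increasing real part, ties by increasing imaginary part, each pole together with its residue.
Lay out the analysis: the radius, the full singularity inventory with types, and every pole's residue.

Denominator factor (ω**2 - 10*ω/3 - 1/2)^3: discriminant 118/9, real irrational roots 5/3 + (1/6)*sqrt(118) and 5/3 - (1/6)*sqrt(118); poles of order 3, moduli 5/3 + (1/6)*sqrt(118) and -5/3 + (1/6)*sqrt(118).
The radius of convergence is the smallest modulus among the singular points: -5/3 + (1/6)*sqrt(118).
The factor ω**2 - 10*ω/3 - 1/2 splits as (ω - a)(ω - a') with a = 5/3 - (1/6)*sqrt(118), a' = 5/3 + (1/6)*sqrt(118). At the order-3 pole a set g(ω) = (ω - a)^3*f(ω) = [34/27 - 11*ω/37] / (ω - a')^3.
Order-3 pole: residue = g''(a)/2; g''(5/3 - (1/6)*sqrt(118)) = -(20601/15198046)*sqrt(118), so the residue is -(20601/30396092)*sqrt(118).
The factor ω**2 - 10*ω/3 - 1/2 splits as (ω - a)(ω - a') with a = 5/3 + (1/6)*sqrt(118), a' = 5/3 - (1/6)*sqrt(118). At the order-3 pole a set g(ω) = (ω - a)^3*f(ω) = [34/27 - 11*ω/37] / (ω - a')^3.
Order-3 pole: residue = g''(a)/2; g''(5/3 + (1/6)*sqrt(118)) = (20601/15198046)*sqrt(118), so the residue is (20601/30396092)*sqrt(118).
List the singular points by increasing real part (a conjugate pair: the negative imaginary part first).

Radius of convergence at 0: -5/3 + (1/6)*sqrt(118).
At 5/3 - (1/6)*sqrt(118): a pole of order 3; residue -(20601/30396092)*sqrt(118).
At 5/3 + (1/6)*sqrt(118): a pole of order 3; residue (20601/30396092)*sqrt(118).


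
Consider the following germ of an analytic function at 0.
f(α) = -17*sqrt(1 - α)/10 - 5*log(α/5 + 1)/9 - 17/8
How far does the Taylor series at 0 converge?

The radius of convergence is 1.

Branch term (-5/9)*log(1 - α/(-5)): its argument vanishes at α = -5, a logarithmic branch point, modulus 5.
Branch term (-17/10)*sqrt(1 - α/(1)): its argument vanishes at α = 1, a square-root branch point, modulus 1.
The radius of convergence is the smallest modulus among the singular points: 1.


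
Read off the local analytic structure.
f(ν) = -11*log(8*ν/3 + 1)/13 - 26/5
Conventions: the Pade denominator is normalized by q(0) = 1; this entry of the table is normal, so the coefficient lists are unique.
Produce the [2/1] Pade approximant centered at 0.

Taylor coefficients needed (expand at 0): a_0 = -26/5, a_1 = -88/39, a_2 = 352/117, a_3 = -5632/1053.
Write the denominator as Q(ν) = 1 + q1*ν. Requiring Q*f - P = O(ν^4) with deg P <= 2 kills the coefficients of ν^3..ν^3 in Q*f:
  ν^3: a_3 + q1*a_2 = 0, i.e. -5632/1053 + (352/117)*q1 = 0.
Solving this linear system: q1 = 16/9.
The numerator is Q*f truncated at degree 2: P0 = a_0 = -26/5; P1 = a_1 + q1*a_0 = -6728/585; P2 = a_2 + q1*a_1 = -352/351.

The Pade approximant has numerator coefficients [-26/5, -6728/585, -352/351]; denominator coefficients [1, 16/9].


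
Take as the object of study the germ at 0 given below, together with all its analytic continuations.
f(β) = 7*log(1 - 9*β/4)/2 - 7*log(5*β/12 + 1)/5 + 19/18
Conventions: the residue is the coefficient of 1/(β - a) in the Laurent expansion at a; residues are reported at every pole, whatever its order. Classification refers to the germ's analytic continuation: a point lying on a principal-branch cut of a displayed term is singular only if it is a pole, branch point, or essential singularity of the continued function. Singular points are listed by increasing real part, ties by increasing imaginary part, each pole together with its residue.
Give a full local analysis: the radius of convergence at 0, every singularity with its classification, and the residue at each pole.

Branch term (-7/5)*log(1 - β/(-12/5)): its argument vanishes at β = -12/5, a logarithmic branch point, modulus 12/5.
Branch term (7/2)*log(1 - β/(4/9)): its argument vanishes at β = 4/9, a logarithmic branch point, modulus 4/9.
The radius of convergence is the smallest modulus among the singular points: 4/9.
List the singular points by increasing real part (a conjugate pair: the negative imaginary part first).

Radius of convergence at 0: 4/9.
At -12/5: a logarithmic branch point.
At 4/9: a logarithmic branch point.


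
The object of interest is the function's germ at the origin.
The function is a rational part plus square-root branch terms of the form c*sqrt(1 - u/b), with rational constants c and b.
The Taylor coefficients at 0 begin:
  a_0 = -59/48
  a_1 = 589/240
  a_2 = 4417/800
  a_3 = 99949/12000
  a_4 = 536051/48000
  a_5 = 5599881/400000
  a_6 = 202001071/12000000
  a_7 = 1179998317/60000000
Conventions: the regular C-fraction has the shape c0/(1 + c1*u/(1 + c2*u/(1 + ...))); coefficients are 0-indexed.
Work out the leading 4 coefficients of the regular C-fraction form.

Taylor coefficients (read off): a_0 = -59/48, a_1 = 589/240, a_2 = 4417/800, a_3 = 99949/12000.
c0 = a_0 = -59/48. Peel one level at a time: if S = 1 + c*u/S' with S'(0) = 1, then c is the u-coefficient of S and S' = c*u/(S - 1).
S_1 = c0/f = 1 + (589/295)*u + (1475651/174050)*u^2 + ...; c1 = 589/295.
S_2 = c1*u/(S_1 - 1) = 1 + (-1475651/347510)*u + (57849079/34692100)*u^2 + ...; c2 = -1475651/347510.
S_3 = c2*u/(S_2 - 1) = 1 + (200770333/511269670)*u + ...; c3 = 200770333/511269670.

The regular C-fraction coefficients are [-59/48, 589/295, -1475651/347510, 200770333/511269670].


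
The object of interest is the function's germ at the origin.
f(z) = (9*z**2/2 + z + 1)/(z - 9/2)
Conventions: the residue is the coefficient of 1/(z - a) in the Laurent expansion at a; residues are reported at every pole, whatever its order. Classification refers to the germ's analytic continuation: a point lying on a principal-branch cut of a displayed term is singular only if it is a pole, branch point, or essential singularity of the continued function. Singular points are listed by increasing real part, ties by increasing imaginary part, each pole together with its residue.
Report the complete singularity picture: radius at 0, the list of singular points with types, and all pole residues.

Radius of convergence at 0: 9/2.
At 9/2: a pole of order 1; residue 773/8.

Denominator factor (z - 9/2): pole of order 1 at 9/2, modulus 9/2.
The radius of convergence is the smallest modulus among the singular points: 9/2.
At the order-1 pole 9/2 set g(z) = (z - (9/2))*f(z) = 9*z**2/2 + z + 1.
Simple pole: residue = g(a) at a = 9/2, which is 773/8.


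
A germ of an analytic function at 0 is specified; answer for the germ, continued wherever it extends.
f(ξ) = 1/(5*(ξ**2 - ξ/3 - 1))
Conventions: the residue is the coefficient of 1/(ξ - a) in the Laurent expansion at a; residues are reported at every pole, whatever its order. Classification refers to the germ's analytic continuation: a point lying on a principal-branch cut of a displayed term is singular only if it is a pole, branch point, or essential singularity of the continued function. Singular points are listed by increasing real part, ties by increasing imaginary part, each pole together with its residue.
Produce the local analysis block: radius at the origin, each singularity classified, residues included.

Denominator factor (ξ**2 - ξ/3 - 1): discriminant 37/9, real irrational roots 1/6 + (1/6)*sqrt(37) and 1/6 - (1/6)*sqrt(37); poles of order 1, moduli 1/6 + (1/6)*sqrt(37) and -1/6 + (1/6)*sqrt(37).
The radius of convergence is the smallest modulus among the singular points: -1/6 + (1/6)*sqrt(37).
The factor ξ**2 - ξ/3 - 1 splits as (ξ - a)(ξ - a') with a = 1/6 - (1/6)*sqrt(37), a' = 1/6 + (1/6)*sqrt(37). At the order-1 pole a set g(ξ) = (ξ - a)*f(ξ) = [1/5] / (ξ - a').
Simple pole: residue = g(a) at a = 1/6 - (1/6)*sqrt(37), which is -(3/185)*sqrt(37).
The factor ξ**2 - ξ/3 - 1 splits as (ξ - a)(ξ - a') with a = 1/6 + (1/6)*sqrt(37), a' = 1/6 - (1/6)*sqrt(37). At the order-1 pole a set g(ξ) = (ξ - a)*f(ξ) = [1/5] / (ξ - a').
Simple pole: residue = g(a) at a = 1/6 + (1/6)*sqrt(37), which is (3/185)*sqrt(37).
List the singular points by increasing real part (a conjugate pair: the negative imaginary part first).

Radius of convergence at 0: -1/6 + (1/6)*sqrt(37).
At 1/6 - (1/6)*sqrt(37): a pole of order 1; residue -(3/185)*sqrt(37).
At 1/6 + (1/6)*sqrt(37): a pole of order 1; residue (3/185)*sqrt(37).


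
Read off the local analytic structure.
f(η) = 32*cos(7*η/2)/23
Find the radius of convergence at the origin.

The radius of convergence is infinite.

The factor cos(7*η/2) is entire and contributes no finite singular point.
The polynomial part has no poles.
No finite singular points: the Taylor series at 0 converges everywhere.


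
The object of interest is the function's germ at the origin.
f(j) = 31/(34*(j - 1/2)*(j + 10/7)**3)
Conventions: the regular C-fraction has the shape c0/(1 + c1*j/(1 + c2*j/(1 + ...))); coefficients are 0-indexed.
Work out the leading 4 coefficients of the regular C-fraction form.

Taylor coefficients (expand at 0): a_0 = -10633/17000, a_1 = 10633/170000, a_2 = -1456721/850000, a_3 = -435953/340000.
c0 = a_0 = -10633/17000. Peel one level at a time: if S = 1 + c*j/S' with S'(0) = 1, then c is the j-coefficient of S and S' = c*j/(S - 1).
S_1 = c0/f = 1 + (1/10)*j + (-273/100)*j^2 + ...; c1 = 1/10.
S_2 = c1*j/(S_1 - 1) = 1 + (273/10)*j + (38563/50)*j^2 + ...; c2 = 273/10.
S_3 = c2*j/(S_2 - 1) = 1 + (-5509/195)*j + ...; c3 = -5509/195.

The regular C-fraction coefficients are [-10633/17000, 1/10, 273/10, -5509/195].


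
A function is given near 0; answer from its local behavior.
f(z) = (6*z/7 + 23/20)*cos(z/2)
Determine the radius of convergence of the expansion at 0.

The factor cos(z/2) is entire and contributes no finite singular point.
The polynomial part has no poles.
No finite singular points: the Taylor series at 0 converges everywhere.

The radius of convergence is infinite.


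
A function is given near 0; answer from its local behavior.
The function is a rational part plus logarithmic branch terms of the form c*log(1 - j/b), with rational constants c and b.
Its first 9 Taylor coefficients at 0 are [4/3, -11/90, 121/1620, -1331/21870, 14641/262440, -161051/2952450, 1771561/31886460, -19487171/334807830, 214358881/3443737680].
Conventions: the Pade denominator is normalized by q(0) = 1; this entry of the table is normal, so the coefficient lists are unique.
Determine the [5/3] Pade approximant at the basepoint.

The Pade approximant has numerator coefficients [4/3, 44/15, 29161/15120, 855833/2449440, -14641/3674160, 161051/661348800]; denominator coefficients [1, 55/24, 605/378, 6655/20412].

Taylor coefficients needed (read off): a_0 = 4/3, a_1 = -11/90, a_2 = 121/1620, a_3 = -1331/21870, a_4 = 14641/262440, a_5 = -161051/2952450, a_6 = 1771561/31886460, a_7 = -19487171/334807830, a_8 = 214358881/3443737680.
Write the denominator as Q(j) = 1 + q1*j + q2*j^2 + q3*j^3. Requiring Q*f - P = O(j^9) with deg P <= 5 kills the coefficients of j^6..j^8 in Q*f:
  j^6: a_6 + q1*a_5 + q2*a_4 + q3*a_3 = 0, i.e. 1771561/31886460 + (-161051/2952450)*q1 + (14641/262440)*q2 + (-1331/21870)*q3 = 0.
  j^7: a_7 + q1*a_6 + q2*a_5 + q3*a_4 = 0, i.e. -19487171/334807830 + (1771561/31886460)*q1 + (-161051/2952450)*q2 + (14641/262440)*q3 = 0.
  j^8: a_8 + q1*a_7 + q2*a_6 + q3*a_5 = 0, i.e. 214358881/3443737680 + (-19487171/334807830)*q1 + (1771561/31886460)*q2 + (-161051/2952450)*q3 = 0.
Solving this linear system: q1 = 55/24, q2 = 605/378, q3 = 6655/20412.
The numerator is Q*f truncated at degree 5: P0 = a_0 = 4/3; P1 = a_1 + q1*a_0 = 44/15; P2 = a_2 + q1*a_1 + q2*a_0 = 29161/15120; P3 = a_3 + q1*a_2 + q2*a_1 + q3*a_0 = 855833/2449440; P4 = a_4 + q1*a_3 + q2*a_2 + q3*a_1 = -14641/3674160; P5 = a_5 + q1*a_4 + q2*a_3 + q3*a_2 = 161051/661348800.


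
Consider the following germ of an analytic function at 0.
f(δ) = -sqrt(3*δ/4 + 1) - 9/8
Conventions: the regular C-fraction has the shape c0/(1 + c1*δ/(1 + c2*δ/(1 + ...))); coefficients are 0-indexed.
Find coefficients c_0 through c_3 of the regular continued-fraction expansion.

The regular C-fraction coefficients are [-17/8, -3/17, 99/272, 17/176].

Taylor coefficients (expand at 0): a_0 = -17/8, a_1 = -3/8, a_2 = 9/128, a_3 = -27/1024.
c0 = a_0 = -17/8. Peel one level at a time: if S = 1 + c*δ/S' with S'(0) = 1, then c is the δ-coefficient of S and S' = c*δ/(S - 1).
S_1 = c0/f = 1 + (-3/17)*δ + (297/4624)*δ^2 + ...; c1 = -3/17.
S_2 = c1*δ/(S_1 - 1) = 1 + (99/272)*δ + (-9/256)*δ^2 + ...; c2 = 99/272.
S_3 = c2*δ/(S_2 - 1) = 1 + (17/176)*δ + ...; c3 = 17/176.


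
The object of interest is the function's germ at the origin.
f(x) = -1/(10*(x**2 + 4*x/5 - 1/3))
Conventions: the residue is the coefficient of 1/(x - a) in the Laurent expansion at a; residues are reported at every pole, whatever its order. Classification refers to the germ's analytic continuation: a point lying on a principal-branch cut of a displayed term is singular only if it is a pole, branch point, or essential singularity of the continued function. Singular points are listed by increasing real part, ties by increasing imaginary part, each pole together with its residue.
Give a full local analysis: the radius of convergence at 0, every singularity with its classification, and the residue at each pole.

Denominator factor (x**2 + 4*x/5 - 1/3): discriminant 148/75, real irrational roots -2/5 + (1/15)*sqrt(111) and -2/5 - (1/15)*sqrt(111); poles of order 1, moduli -2/5 + (1/15)*sqrt(111) and 2/5 + (1/15)*sqrt(111).
The radius of convergence is the smallest modulus among the singular points: -2/5 + (1/15)*sqrt(111).
The factor x**2 + 4*x/5 - 1/3 splits as (x - a)(x - a') with a = -2/5 - (1/15)*sqrt(111), a' = -2/5 + (1/15)*sqrt(111). At the order-1 pole a set g(x) = (x - a)*f(x) = [-1/10] / (x - a').
Simple pole: residue = g(a) at a = -2/5 - (1/15)*sqrt(111), which is (1/148)*sqrt(111).
The factor x**2 + 4*x/5 - 1/3 splits as (x - a)(x - a') with a = -2/5 + (1/15)*sqrt(111), a' = -2/5 - (1/15)*sqrt(111). At the order-1 pole a set g(x) = (x - a)*f(x) = [-1/10] / (x - a').
Simple pole: residue = g(a) at a = -2/5 + (1/15)*sqrt(111), which is -(1/148)*sqrt(111).
List the singular points by increasing real part (a conjugate pair: the negative imaginary part first).

Radius of convergence at 0: -2/5 + (1/15)*sqrt(111).
At -2/5 - (1/15)*sqrt(111): a pole of order 1; residue (1/148)*sqrt(111).
At -2/5 + (1/15)*sqrt(111): a pole of order 1; residue -(1/148)*sqrt(111).
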